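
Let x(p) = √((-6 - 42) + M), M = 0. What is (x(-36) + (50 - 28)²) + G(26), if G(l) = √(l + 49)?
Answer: 484 + √3*(5 + 4*I) ≈ 492.66 + 6.9282*I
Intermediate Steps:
G(l) = √(49 + l)
x(p) = 4*I*√3 (x(p) = √((-6 - 42) + 0) = √(-48 + 0) = √(-48) = 4*I*√3)
(x(-36) + (50 - 28)²) + G(26) = (4*I*√3 + (50 - 28)²) + √(49 + 26) = (4*I*√3 + 22²) + √75 = (4*I*√3 + 484) + 5*√3 = (484 + 4*I*√3) + 5*√3 = 484 + 5*√3 + 4*I*√3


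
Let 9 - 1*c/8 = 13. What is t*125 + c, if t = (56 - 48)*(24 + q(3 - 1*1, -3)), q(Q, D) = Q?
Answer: 25968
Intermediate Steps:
c = -32 (c = 72 - 8*13 = 72 - 104 = -32)
t = 208 (t = (56 - 48)*(24 + (3 - 1*1)) = 8*(24 + (3 - 1)) = 8*(24 + 2) = 8*26 = 208)
t*125 + c = 208*125 - 32 = 26000 - 32 = 25968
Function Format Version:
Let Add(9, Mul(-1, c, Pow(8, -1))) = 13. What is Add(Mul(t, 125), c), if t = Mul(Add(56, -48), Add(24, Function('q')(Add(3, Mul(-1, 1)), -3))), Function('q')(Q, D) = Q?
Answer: 25968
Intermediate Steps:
c = -32 (c = Add(72, Mul(-8, 13)) = Add(72, -104) = -32)
t = 208 (t = Mul(Add(56, -48), Add(24, Add(3, Mul(-1, 1)))) = Mul(8, Add(24, Add(3, -1))) = Mul(8, Add(24, 2)) = Mul(8, 26) = 208)
Add(Mul(t, 125), c) = Add(Mul(208, 125), -32) = Add(26000, -32) = 25968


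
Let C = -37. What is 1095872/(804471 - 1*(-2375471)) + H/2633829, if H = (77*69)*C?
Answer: 34260958721/126900355423 ≈ 0.26998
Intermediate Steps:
H = -196581 (H = (77*69)*(-37) = 5313*(-37) = -196581)
1095872/(804471 - 1*(-2375471)) + H/2633829 = 1095872/(804471 - 1*(-2375471)) - 196581/2633829 = 1095872/(804471 + 2375471) - 196581*1/2633829 = 1095872/3179942 - 5957/79813 = 1095872*(1/3179942) - 5957/79813 = 547936/1589971 - 5957/79813 = 34260958721/126900355423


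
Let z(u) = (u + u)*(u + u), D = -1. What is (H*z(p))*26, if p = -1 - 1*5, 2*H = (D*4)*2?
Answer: -14976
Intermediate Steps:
H = -4 (H = (-1*4*2)/2 = (-4*2)/2 = (1/2)*(-8) = -4)
p = -6 (p = -1 - 5 = -6)
z(u) = 4*u**2 (z(u) = (2*u)*(2*u) = 4*u**2)
(H*z(p))*26 = -16*(-6)**2*26 = -16*36*26 = -4*144*26 = -576*26 = -14976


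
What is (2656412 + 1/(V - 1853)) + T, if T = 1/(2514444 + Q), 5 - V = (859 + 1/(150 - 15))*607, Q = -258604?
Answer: 211655519372856450901/79677218508640 ≈ 2.6564e+6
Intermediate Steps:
V = -70390687/135 (V = 5 - (859 + 1/(150 - 15))*607 = 5 - (859 + 1/135)*607 = 5 - 115966*607/135 = 5 - 1*70391362/135 = 5 - 70391362/135 = -70390687/135 ≈ -5.2141e+5)
T = 1/2255840 (T = 1/(2514444 - 258604) = 1/2255840 ≈ 4.4329e-7)
(2656412 + 1/(V - 1853)) + T = (2656412 + 1/(-70390687/135 - 1853)) + 1/2255840 = (2656412 + 1/(-70640842/135)) + 1/2255840 = (2656412 - 135/70640842) + 1/2255840 = 187651180378769/70640842 + 1/2255840 = 211655519372856450901/79677218508640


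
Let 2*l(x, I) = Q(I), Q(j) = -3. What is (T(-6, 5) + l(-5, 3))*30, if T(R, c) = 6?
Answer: 135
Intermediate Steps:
l(x, I) = -3/2 (l(x, I) = (½)*(-3) = -3/2)
(T(-6, 5) + l(-5, 3))*30 = (6 - 3/2)*30 = (9/2)*30 = 135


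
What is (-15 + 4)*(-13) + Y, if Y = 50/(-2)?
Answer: 118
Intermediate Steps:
Y = -25 (Y = 50*(-½) = -25)
(-15 + 4)*(-13) + Y = (-15 + 4)*(-13) - 25 = -11*(-13) - 25 = 143 - 25 = 118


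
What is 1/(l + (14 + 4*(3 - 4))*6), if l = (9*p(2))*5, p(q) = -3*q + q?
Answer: -1/120 ≈ -0.0083333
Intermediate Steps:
p(q) = -2*q
l = -180 (l = (9*(-2*2))*5 = (9*(-4))*5 = -36*5 = -180)
1/(l + (14 + 4*(3 - 4))*6) = 1/(-180 + (14 + 4*(3 - 4))*6) = 1/(-180 + (14 + 4*(-1))*6) = 1/(-180 + (14 - 4)*6) = 1/(-180 + 10*6) = 1/(-180 + 60) = 1/(-120) = -1/120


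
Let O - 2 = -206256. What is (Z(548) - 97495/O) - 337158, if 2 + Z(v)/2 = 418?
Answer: -69368485309/206254 ≈ -3.3633e+5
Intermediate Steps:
O = -206254 (O = 2 - 206256 = -206254)
Z(v) = 832 (Z(v) = -4 + 2*418 = -4 + 836 = 832)
(Z(548) - 97495/O) - 337158 = (832 - 97495/(-206254)) - 337158 = (832 - 97495*(-1/206254)) - 337158 = (832 + 97495/206254) - 337158 = 171700823/206254 - 337158 = -69368485309/206254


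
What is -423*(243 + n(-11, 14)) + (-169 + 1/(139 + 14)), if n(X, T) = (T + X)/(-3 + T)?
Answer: -173472460/1683 ≈ -1.0307e+5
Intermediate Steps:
n(X, T) = (T + X)/(-3 + T)
-423*(243 + n(-11, 14)) + (-169 + 1/(139 + 14)) = -423*(243 + (14 - 11)/(-3 + 14)) + (-169 + 1/(139 + 14)) = -423*(243 + 3/11) + (-169 + 1/153) = -423*(243 + (1/11)*3) + (-169 + 1/153) = -423*(243 + 3/11) - 25856/153 = -423*2676/11 - 25856/153 = -1131948/11 - 25856/153 = -173472460/1683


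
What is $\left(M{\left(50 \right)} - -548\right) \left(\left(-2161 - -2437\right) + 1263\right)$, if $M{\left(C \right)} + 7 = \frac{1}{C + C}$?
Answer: $\frac{83261439}{100} \approx 8.3261 \cdot 10^{5}$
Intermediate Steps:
$M{\left(C \right)} = -7 + \frac{1}{2 C}$ ($M{\left(C \right)} = -7 + \frac{1}{C + C} = -7 + \frac{1}{2 C}$)
$\left(M{\left(50 \right)} - -548\right) \left(\left(-2161 - -2437\right) + 1263\right) = \left(\left(-7 + \frac{1}{2 \cdot 50}\right) - -548\right) \left(\left(-2161 - -2437\right) + 1263\right) = \left(\left(-7 + \frac{1}{2} \cdot \frac{1}{50}\right) + \left(-1962 + 2510\right)\right) \left(\left(-2161 + 2437\right) + 1263\right) = \left(\left(-7 + \frac{1}{100}\right) + 548\right) \left(276 + 1263\right) = \left(- \frac{699}{100} + 548\right) 1539 = \frac{54101}{100} \cdot 1539 = \frac{83261439}{100}$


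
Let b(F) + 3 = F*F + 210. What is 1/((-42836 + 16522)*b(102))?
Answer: -1/279217854 ≈ -3.5814e-9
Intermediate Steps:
b(F) = 207 + F**2 (b(F) = -3 + (F*F + 210) = -3 + (F**2 + 210) = -3 + (210 + F**2) = 207 + F**2)
1/((-42836 + 16522)*b(102)) = 1/((-42836 + 16522)*(207 + 102**2)) = 1/((-26314)*(207 + 10404)) = -1/26314/10611 = -1/26314*1/10611 = -1/279217854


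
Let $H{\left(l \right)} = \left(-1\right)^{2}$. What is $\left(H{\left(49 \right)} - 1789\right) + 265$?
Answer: $-1523$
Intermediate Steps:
$H{\left(l \right)} = 1$
$\left(H{\left(49 \right)} - 1789\right) + 265 = \left(1 - 1789\right) + 265 = -1788 + 265 = -1523$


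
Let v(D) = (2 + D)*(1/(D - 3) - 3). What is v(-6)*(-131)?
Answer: -14672/9 ≈ -1630.2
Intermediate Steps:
v(D) = (-3 + 1/(-3 + D))*(2 + D) (v(D) = (2 + D)*(1/(-3 + D) - 3) = (2 + D)*(-3 + 1/(-3 + D)) = (-3 + 1/(-3 + D))*(2 + D))
v(-6)*(-131) = ((20 - 3*(-6)² + 4*(-6))/(-3 - 6))*(-131) = ((20 - 3*36 - 24)/(-9))*(-131) = -(20 - 108 - 24)/9*(-131) = -⅑*(-112)*(-131) = (112/9)*(-131) = -14672/9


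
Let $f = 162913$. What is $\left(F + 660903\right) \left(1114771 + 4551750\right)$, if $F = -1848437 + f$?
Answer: $-5806036413541$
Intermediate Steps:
$F = -1685524$ ($F = -1848437 + 162913 = -1685524$)
$\left(F + 660903\right) \left(1114771 + 4551750\right) = \left(-1685524 + 660903\right) \left(1114771 + 4551750\right) = \left(-1024621\right) 5666521 = -5806036413541$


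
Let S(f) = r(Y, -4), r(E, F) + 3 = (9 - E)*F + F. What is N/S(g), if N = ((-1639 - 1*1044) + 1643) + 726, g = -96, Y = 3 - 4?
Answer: 314/47 ≈ 6.6808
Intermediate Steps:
Y = -1
r(E, F) = -3 + F + F*(9 - E) (r(E, F) = -3 + ((9 - E)*F + F) = -3 + (F*(9 - E) + F) = -3 + (F + F*(9 - E)) = -3 + F + F*(9 - E))
S(f) = -47 (S(f) = -3 + 10*(-4) - 1*(-1)*(-4) = -3 - 40 - 4 = -47)
N = -314 (N = ((-1639 - 1044) + 1643) + 726 = (-2683 + 1643) + 726 = -1040 + 726 = -314)
N/S(g) = -314/(-47) = -314*(-1/47) = 314/47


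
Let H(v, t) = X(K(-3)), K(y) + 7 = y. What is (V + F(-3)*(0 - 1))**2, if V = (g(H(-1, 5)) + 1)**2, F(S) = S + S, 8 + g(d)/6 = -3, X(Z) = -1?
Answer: 17901361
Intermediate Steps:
K(y) = -7 + y
H(v, t) = -1
g(d) = -66 (g(d) = -48 + 6*(-3) = -48 - 18 = -66)
F(S) = 2*S
V = 4225 (V = (-66 + 1)**2 = (-65)**2 = 4225)
(V + F(-3)*(0 - 1))**2 = (4225 + (2*(-3))*(0 - 1))**2 = (4225 - 6*(-1))**2 = (4225 + 6)**2 = 4231**2 = 17901361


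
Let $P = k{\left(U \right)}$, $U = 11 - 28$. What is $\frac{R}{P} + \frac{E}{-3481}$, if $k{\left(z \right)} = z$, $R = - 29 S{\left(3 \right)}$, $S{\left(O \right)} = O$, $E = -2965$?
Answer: $\frac{353252}{59177} \approx 5.9694$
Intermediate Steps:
$R = -87$ ($R = \left(-29\right) 3 = -87$)
$U = -17$
$P = -17$
$\frac{R}{P} + \frac{E}{-3481} = - \frac{87}{-17} - \frac{2965}{-3481} = \left(-87\right) \left(- \frac{1}{17}\right) - - \frac{2965}{3481} = \frac{87}{17} + \frac{2965}{3481} = \frac{353252}{59177}$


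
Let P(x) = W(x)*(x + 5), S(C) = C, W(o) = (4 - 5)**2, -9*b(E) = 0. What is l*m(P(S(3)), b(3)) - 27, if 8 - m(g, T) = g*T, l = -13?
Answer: -131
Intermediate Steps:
b(E) = 0 (b(E) = -1/9*0 = 0)
W(o) = 1 (W(o) = (-1)**2 = 1)
P(x) = 5 + x (P(x) = 1*(x + 5) = 1*(5 + x) = 5 + x)
m(g, T) = 8 - T*g (m(g, T) = 8 - g*T = 8 - T*g)
l*m(P(S(3)), b(3)) - 27 = -13*(8 - 1*0*(5 + 3)) - 27 = -13*(8 - 1*0*8) - 27 = -13*(8 + 0) - 27 = -13*8 - 27 = -104 - 27 = -131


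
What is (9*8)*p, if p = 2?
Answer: 144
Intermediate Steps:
(9*8)*p = (9*8)*2 = 72*2 = 144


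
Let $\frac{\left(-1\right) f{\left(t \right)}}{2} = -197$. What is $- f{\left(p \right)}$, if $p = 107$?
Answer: $-394$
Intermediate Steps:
$f{\left(t \right)} = 394$ ($f{\left(t \right)} = \left(-2\right) \left(-197\right) = 394$)
$- f{\left(p \right)} = \left(-1\right) 394 = -394$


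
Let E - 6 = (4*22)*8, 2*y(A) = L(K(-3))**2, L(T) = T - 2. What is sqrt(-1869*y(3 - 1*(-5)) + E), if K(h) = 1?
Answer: I*sqrt(898)/2 ≈ 14.983*I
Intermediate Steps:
L(T) = -2 + T
y(A) = 1/2 (y(A) = (-2 + 1)**2/2 = (1/2)*(-1)**2 = (1/2)*1 = 1/2)
E = 710 (E = 6 + (4*22)*8 = 6 + 88*8 = 6 + 704 = 710)
sqrt(-1869*y(3 - 1*(-5)) + E) = sqrt(-1869*1/2 + 710) = sqrt(-1869/2 + 710) = sqrt(-449/2) = I*sqrt(898)/2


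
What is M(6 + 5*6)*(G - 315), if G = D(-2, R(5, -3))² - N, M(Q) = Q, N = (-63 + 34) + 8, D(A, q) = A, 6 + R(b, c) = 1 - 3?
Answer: -10440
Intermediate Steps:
R(b, c) = -8 (R(b, c) = -6 + (1 - 3) = -6 - 2 = -8)
N = -21 (N = -29 + 8 = -21)
G = 25 (G = (-2)² - 1*(-21) = 4 + 21 = 25)
M(6 + 5*6)*(G - 315) = (6 + 5*6)*(25 - 315) = (6 + 30)*(-290) = 36*(-290) = -10440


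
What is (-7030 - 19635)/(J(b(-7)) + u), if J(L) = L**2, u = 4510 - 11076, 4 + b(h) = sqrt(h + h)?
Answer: 43757265/10771748 - 26665*I*sqrt(14)/5385874 ≈ 4.0622 - 0.018525*I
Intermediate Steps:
b(h) = -4 + sqrt(2)*sqrt(h) (b(h) = -4 + sqrt(h + h) = -4 + sqrt(2*h) = -4 + sqrt(2)*sqrt(h))
u = -6566
(-7030 - 19635)/(J(b(-7)) + u) = (-7030 - 19635)/((-4 + sqrt(2)*sqrt(-7))**2 - 6566) = -26665/((-4 + sqrt(2)*(I*sqrt(7)))**2 - 6566) = -26665/((-4 + I*sqrt(14))**2 - 6566) = -26665/(-6566 + (-4 + I*sqrt(14))**2)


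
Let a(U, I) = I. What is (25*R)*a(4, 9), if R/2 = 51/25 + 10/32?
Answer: 8469/8 ≈ 1058.6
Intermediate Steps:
R = 941/200 (R = 2*(51/25 + 10/32) = 2*(51*(1/25) + 10*(1/32)) = 2*(51/25 + 5/16) = 2*(941/400) = 941/200 ≈ 4.7050)
(25*R)*a(4, 9) = (25*(941/200))*9 = (941/8)*9 = 8469/8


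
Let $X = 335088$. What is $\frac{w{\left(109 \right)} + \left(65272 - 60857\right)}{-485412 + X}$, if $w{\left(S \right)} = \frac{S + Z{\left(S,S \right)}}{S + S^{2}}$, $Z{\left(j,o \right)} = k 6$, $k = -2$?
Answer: $- \frac{52935947}{1802384760} \approx -0.02937$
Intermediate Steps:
$Z{\left(j,o \right)} = -12$ ($Z{\left(j,o \right)} = \left(-2\right) 6 = -12$)
$w{\left(S \right)} = \frac{-12 + S}{S + S^{2}}$ ($w{\left(S \right)} = \frac{S - 12}{S + S^{2}} = \frac{-12 + S}{S + S^{2}}$)
$\frac{w{\left(109 \right)} + \left(65272 - 60857\right)}{-485412 + X} = \frac{\frac{-12 + 109}{109 \left(1 + 109\right)} + \left(65272 - 60857\right)}{-485412 + 335088} = \frac{\frac{1}{109} \cdot \frac{1}{110} \cdot 97 + 4415}{-150324} = \left(\frac{1}{109} \cdot \frac{1}{110} \cdot 97 + 4415\right) \left(- \frac{1}{150324}\right) = \left(\frac{97}{11990} + 4415\right) \left(- \frac{1}{150324}\right) = \frac{52935947}{11990} \left(- \frac{1}{150324}\right) = - \frac{52935947}{1802384760}$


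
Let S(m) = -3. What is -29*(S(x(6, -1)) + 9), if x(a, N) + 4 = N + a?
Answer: -174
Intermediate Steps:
x(a, N) = -4 + N + a (x(a, N) = -4 + (N + a) = -4 + N + a)
-29*(S(x(6, -1)) + 9) = -29*(-3 + 9) = -29*6 = -174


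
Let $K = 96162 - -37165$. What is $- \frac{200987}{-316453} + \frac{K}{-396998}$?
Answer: $\frac{37599707895}{125631208094} \approx 0.29929$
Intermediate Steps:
$K = 133327$ ($K = 96162 + 37165 = 133327$)
$- \frac{200987}{-316453} + \frac{K}{-396998} = - \frac{200987}{-316453} + \frac{133327}{-396998} = \left(-200987\right) \left(- \frac{1}{316453}\right) + 133327 \left(- \frac{1}{396998}\right) = \frac{200987}{316453} - \frac{133327}{396998} = \frac{37599707895}{125631208094}$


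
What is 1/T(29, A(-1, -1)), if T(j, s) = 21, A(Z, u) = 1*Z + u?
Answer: 1/21 ≈ 0.047619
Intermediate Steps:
A(Z, u) = Z + u
1/T(29, A(-1, -1)) = 1/21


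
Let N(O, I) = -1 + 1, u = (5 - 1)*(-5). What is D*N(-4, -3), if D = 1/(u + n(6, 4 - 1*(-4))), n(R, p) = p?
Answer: 0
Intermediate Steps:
u = -20 (u = 4*(-5) = -20)
N(O, I) = 0
D = -1/12 (D = 1/(-20 + (4 - 1*(-4))) = 1/(-20 + (4 + 4)) = 1/(-20 + 8) = 1/(-12) = -1/12 ≈ -0.083333)
D*N(-4, -3) = -1/12*0 = 0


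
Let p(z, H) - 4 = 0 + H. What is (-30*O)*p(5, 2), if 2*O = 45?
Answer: -4050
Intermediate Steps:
p(z, H) = 4 + H (p(z, H) = 4 + (0 + H) = 4 + H)
O = 45/2 (O = (1/2)*45 = 45/2 ≈ 22.500)
(-30*O)*p(5, 2) = (-30*45/2)*(4 + 2) = -675*6 = -4050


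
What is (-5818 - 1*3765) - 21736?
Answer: -31319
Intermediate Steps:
(-5818 - 1*3765) - 21736 = (-5818 - 3765) - 21736 = -9583 - 21736 = -31319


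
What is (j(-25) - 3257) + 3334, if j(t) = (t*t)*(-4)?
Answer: -2423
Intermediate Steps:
j(t) = -4*t² (j(t) = t²*(-4) = -4*t²)
(j(-25) - 3257) + 3334 = (-4*(-25)² - 3257) + 3334 = (-4*625 - 3257) + 3334 = (-2500 - 3257) + 3334 = -5757 + 3334 = -2423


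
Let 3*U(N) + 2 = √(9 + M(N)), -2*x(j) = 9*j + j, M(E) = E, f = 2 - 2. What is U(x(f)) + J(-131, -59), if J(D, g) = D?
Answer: -392/3 ≈ -130.67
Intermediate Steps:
f = 0
x(j) = -5*j (x(j) = -(9*j + j)/2 = -5*j)
U(N) = -⅔ + √(9 + N)/3
U(x(f)) + J(-131, -59) = (-⅔ + √(9 - 5*0)/3) - 131 = (-⅔ + √(9 + 0)/3) - 131 = (-⅔ + √9/3) - 131 = (-⅔ + (⅓)*3) - 131 = (-⅔ + 1) - 131 = ⅓ - 131 = -392/3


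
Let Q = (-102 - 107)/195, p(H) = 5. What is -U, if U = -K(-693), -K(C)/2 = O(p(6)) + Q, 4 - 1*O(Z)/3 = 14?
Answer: 12118/195 ≈ 62.144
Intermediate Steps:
Q = -209/195 (Q = -209*1/195 = -209/195 ≈ -1.0718)
O(Z) = -30 (O(Z) = 12 - 3*14 = 12 - 42 = -30)
K(C) = 12118/195 (K(C) = -2*(-30 - 209/195) = -2*(-6059/195) = 12118/195)
U = -12118/195 (U = -1*12118/195 = -12118/195 ≈ -62.144)
-U = -1*(-12118/195) = 12118/195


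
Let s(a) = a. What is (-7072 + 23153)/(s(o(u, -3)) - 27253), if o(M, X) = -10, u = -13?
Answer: -16081/27263 ≈ -0.58985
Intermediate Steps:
(-7072 + 23153)/(s(o(u, -3)) - 27253) = (-7072 + 23153)/(-10 - 27253) = 16081/(-27263) = 16081*(-1/27263) = -16081/27263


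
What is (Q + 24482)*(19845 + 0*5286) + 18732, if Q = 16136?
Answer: 806082942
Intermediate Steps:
(Q + 24482)*(19845 + 0*5286) + 18732 = (16136 + 24482)*(19845 + 0*5286) + 18732 = 40618*(19845 + 0) + 18732 = 40618*19845 + 18732 = 806064210 + 18732 = 806082942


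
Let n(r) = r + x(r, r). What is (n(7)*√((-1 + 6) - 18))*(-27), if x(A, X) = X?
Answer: -378*I*√13 ≈ -1362.9*I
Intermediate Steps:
n(r) = 2*r (n(r) = r + r = 2*r)
(n(7)*√((-1 + 6) - 18))*(-27) = ((2*7)*√((-1 + 6) - 18))*(-27) = (14*√(5 - 18))*(-27) = (14*√(-13))*(-27) = (14*(I*√13))*(-27) = (14*I*√13)*(-27) = -378*I*√13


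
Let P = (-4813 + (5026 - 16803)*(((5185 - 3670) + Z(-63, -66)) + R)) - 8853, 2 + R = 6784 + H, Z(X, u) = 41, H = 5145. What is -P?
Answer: 158802957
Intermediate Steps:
R = 11927 (R = -2 + (6784 + 5145) = -2 + 11929 = 11927)
P = -158802957 (P = (-4813 + (5026 - 16803)*(((5185 - 3670) + 41) + 11927)) - 8853 = (-4813 - 11777*((1515 + 41) + 11927)) - 8853 = (-4813 - 11777*(1556 + 11927)) - 8853 = (-4813 - 11777*13483) - 8853 = (-4813 - 158789291) - 8853 = -158794104 - 8853 = -158802957)
-P = -1*(-158802957) = 158802957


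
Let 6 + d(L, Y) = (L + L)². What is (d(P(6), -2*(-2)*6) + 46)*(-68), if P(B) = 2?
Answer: -3808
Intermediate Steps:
d(L, Y) = -6 + 4*L² (d(L, Y) = -6 + (L + L)² = -6 + (2*L)² = -6 + 4*L²)
(d(P(6), -2*(-2)*6) + 46)*(-68) = ((-6 + 4*2²) + 46)*(-68) = ((-6 + 4*4) + 46)*(-68) = ((-6 + 16) + 46)*(-68) = (10 + 46)*(-68) = 56*(-68) = -3808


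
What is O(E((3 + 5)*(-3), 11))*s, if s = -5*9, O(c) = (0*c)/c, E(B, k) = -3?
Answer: 0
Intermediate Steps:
O(c) = 0 (O(c) = 0/c = 0)
s = -45
O(E((3 + 5)*(-3), 11))*s = 0*(-45) = 0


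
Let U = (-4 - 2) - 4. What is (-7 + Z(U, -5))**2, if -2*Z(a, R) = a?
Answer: 4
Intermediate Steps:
U = -10 (U = -6 - 4 = -10)
Z(a, R) = -a/2
(-7 + Z(U, -5))**2 = (-7 - 1/2*(-10))**2 = (-7 + 5)**2 = (-2)**2 = 4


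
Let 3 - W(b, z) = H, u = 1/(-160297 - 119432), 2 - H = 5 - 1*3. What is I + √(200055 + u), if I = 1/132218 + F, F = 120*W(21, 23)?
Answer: 47598481/132218 + √1739329593906614/93243 ≈ 807.28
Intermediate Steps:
H = 0 (H = 2 - (5 - 1*3) = 2 - (5 - 3) = 2 - 1*2 = 2 - 2 = 0)
u = -1/279729 (u = 1/(-279729) = -1/279729 ≈ -3.5749e-6)
W(b, z) = 3 (W(b, z) = 3 - 1*0 = 3 + 0 = 3)
F = 360 (F = 120*3 = 360)
I = 47598481/132218 (I = 1/132218 + 360 = 47598481/132218 ≈ 360.00)
I + √(200055 + u) = 47598481/132218 + √(200055 - 1/279729) = 47598481/132218 + √(55961185094/279729) = 47598481/132218 + √1739329593906614/93243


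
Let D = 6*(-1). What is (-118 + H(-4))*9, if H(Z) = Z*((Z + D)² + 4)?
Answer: -4806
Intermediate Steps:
D = -6
H(Z) = Z*(4 + (-6 + Z)²) (H(Z) = Z*((Z - 6)² + 4) = Z*((-6 + Z)² + 4) = Z*(4 + (-6 + Z)²))
(-118 + H(-4))*9 = (-118 - 4*(4 + (-6 - 4)²))*9 = (-118 - 4*(4 + (-10)²))*9 = (-118 - 4*(4 + 100))*9 = (-118 - 4*104)*9 = (-118 - 416)*9 = -534*9 = -4806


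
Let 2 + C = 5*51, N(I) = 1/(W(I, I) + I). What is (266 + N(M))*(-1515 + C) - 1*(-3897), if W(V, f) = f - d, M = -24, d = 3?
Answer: -16920283/51 ≈ -3.3177e+5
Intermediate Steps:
W(V, f) = -3 + f (W(V, f) = f - 1*3 = f - 3 = -3 + f)
N(I) = 1/(-3 + 2*I) (N(I) = 1/((-3 + I) + I) = 1/(-3 + 2*I))
C = 253 (C = -2 + 5*51 = -2 + 255 = 253)
(266 + N(M))*(-1515 + C) - 1*(-3897) = (266 + 1/(-3 + 2*(-24)))*(-1515 + 253) - 1*(-3897) = (266 + 1/(-3 - 48))*(-1262) + 3897 = (266 + 1/(-51))*(-1262) + 3897 = (266 - 1/51)*(-1262) + 3897 = (13565/51)*(-1262) + 3897 = -17119030/51 + 3897 = -16920283/51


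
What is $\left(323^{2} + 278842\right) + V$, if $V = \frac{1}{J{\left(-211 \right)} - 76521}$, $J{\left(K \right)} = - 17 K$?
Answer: $\frac{27946193713}{72934} \approx 3.8317 \cdot 10^{5}$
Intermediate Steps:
$V = - \frac{1}{72934}$ ($V = \frac{1}{\left(-17\right) \left(-211\right) - 76521} = \frac{1}{3587 - 76521} = \frac{1}{-72934} = - \frac{1}{72934} \approx -1.3711 \cdot 10^{-5}$)
$\left(323^{2} + 278842\right) + V = \left(323^{2} + 278842\right) - \frac{1}{72934} = \left(104329 + 278842\right) - \frac{1}{72934} = 383171 - \frac{1}{72934} = \frac{27946193713}{72934}$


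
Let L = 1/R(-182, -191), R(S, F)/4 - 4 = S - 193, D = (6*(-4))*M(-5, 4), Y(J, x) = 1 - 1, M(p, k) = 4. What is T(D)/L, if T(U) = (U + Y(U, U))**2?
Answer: -13676544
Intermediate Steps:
Y(J, x) = 0
D = -96 (D = (6*(-4))*4 = -24*4 = -96)
T(U) = U**2 (T(U) = (U + 0)**2 = U**2)
R(S, F) = -756 + 4*S (R(S, F) = 16 + 4*(S - 193) = 16 + 4*(-193 + S) = 16 + (-772 + 4*S) = -756 + 4*S)
L = -1/1484 (L = 1/(-756 + 4*(-182)) = 1/(-756 - 728) = 1/(-1484) = -1/1484 ≈ -0.00067385)
T(D)/L = (-96)**2/(-1/1484) = 9216*(-1484) = -13676544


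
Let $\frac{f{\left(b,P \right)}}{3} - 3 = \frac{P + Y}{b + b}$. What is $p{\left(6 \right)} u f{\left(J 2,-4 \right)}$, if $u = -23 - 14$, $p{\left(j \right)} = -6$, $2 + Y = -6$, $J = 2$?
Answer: $999$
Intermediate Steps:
$Y = -8$ ($Y = -2 - 6 = -8$)
$u = -37$ ($u = -23 - 14 = -37$)
$f{\left(b,P \right)} = 9 + \frac{3 \left(-8 + P\right)}{2 b}$ ($f{\left(b,P \right)} = 9 + 3 \frac{P - 8}{b + b} = 9 + 3 \frac{-8 + P}{2 b} = 9 + \frac{3 \left(-8 + P\right)}{2 b}$)
$p{\left(6 \right)} u f{\left(J 2,-4 \right)} = \left(-6\right) \left(-37\right) \frac{3 \left(-8 - 4 + 6 \cdot 2 \cdot 2\right)}{2 \cdot 2 \cdot 2} = 222 \frac{3 \left(-8 - 4 + 6 \cdot 4\right)}{2 \cdot 4} = 222 \cdot \frac{3}{2} \cdot \frac{1}{4} \left(-8 - 4 + 24\right) = 222 \cdot \frac{3}{2} \cdot \frac{1}{4} \cdot 12 = 222 \cdot \frac{9}{2} = 999$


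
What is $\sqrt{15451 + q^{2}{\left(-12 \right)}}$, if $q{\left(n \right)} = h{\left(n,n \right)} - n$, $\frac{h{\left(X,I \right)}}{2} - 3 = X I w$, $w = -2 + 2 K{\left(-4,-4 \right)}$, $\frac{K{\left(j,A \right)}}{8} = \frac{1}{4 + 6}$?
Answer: $\frac{\sqrt{622471}}{5} \approx 157.79$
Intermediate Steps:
$K{\left(j,A \right)} = \frac{4}{5}$ ($K{\left(j,A \right)} = \frac{8}{4 + 6} = \frac{8}{10} = 8 \cdot \frac{1}{10} = \frac{4}{5}$)
$w = - \frac{2}{5}$ ($w = -2 + 2 \cdot \frac{4}{5} = -2 + \frac{8}{5} = - \frac{2}{5} \approx -0.4$)
$h{\left(X,I \right)} = 6 - \frac{4 I X}{5}$ ($h{\left(X,I \right)} = 6 + 2 X I \left(- \frac{2}{5}\right) = 6 + 2 I X \left(- \frac{2}{5}\right) = 6 + 2 \left(- \frac{2 I X}{5}\right) = 6 - \frac{4 I X}{5}$)
$q{\left(n \right)} = 6 - n - \frac{4 n^{2}}{5}$ ($q{\left(n \right)} = \left(6 - \frac{4 n n}{5}\right) - n = \left(6 - \frac{4 n^{2}}{5}\right) - n = 6 - n - \frac{4 n^{2}}{5}$)
$\sqrt{15451 + q^{2}{\left(-12 \right)}} = \sqrt{15451 + \left(6 - -12 - \frac{4 \left(-12\right)^{2}}{5}\right)^{2}} = \sqrt{15451 + \left(6 + 12 - \frac{576}{5}\right)^{2}} = \sqrt{15451 + \left(- \frac{486}{5}\right)^{2}} = \sqrt{15451 + \frac{236196}{25}} = \sqrt{\frac{622471}{25}} = \frac{\sqrt{622471}}{5}$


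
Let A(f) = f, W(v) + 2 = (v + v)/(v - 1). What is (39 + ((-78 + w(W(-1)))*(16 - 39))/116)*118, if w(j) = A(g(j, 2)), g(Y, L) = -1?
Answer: 374119/58 ≈ 6450.3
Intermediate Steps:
W(v) = -2 + 2*v/(-1 + v) (W(v) = -2 + (v + v)/(v - 1) = -2 + (2*v)/(-1 + v) = -2 + 2*v/(-1 + v))
w(j) = -1
(39 + ((-78 + w(W(-1)))*(16 - 39))/116)*118 = (39 + ((-78 - 1)*(16 - 39))/116)*118 = (39 - 79*(-23)*(1/116))*118 = (39 + 1817*(1/116))*118 = (39 + 1817/116)*118 = (6341/116)*118 = 374119/58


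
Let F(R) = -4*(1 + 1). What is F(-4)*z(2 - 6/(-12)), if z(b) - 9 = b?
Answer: -92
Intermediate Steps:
F(R) = -8 (F(R) = -4*2 = -8)
z(b) = 9 + b
F(-4)*z(2 - 6/(-12)) = -8*(9 + (2 - 6/(-12))) = -8*(9 + (2 - 6*(-1)/12)) = -8*(9 + (2 - 1*(-½))) = -8*(9 + (2 + ½)) = -8*(9 + 5/2) = -8*23/2 = -92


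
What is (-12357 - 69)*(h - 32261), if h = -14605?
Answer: 582356916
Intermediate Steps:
(-12357 - 69)*(h - 32261) = (-12357 - 69)*(-14605 - 32261) = -12426*(-46866) = 582356916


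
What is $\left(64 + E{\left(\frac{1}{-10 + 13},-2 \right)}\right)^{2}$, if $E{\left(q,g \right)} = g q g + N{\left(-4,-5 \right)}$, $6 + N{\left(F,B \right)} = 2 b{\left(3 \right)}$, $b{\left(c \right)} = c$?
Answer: $\frac{38416}{9} \approx 4268.4$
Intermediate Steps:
$N{\left(F,B \right)} = 0$ ($N{\left(F,B \right)} = -6 + 2 \cdot 3 = -6 + 6 = 0$)
$E{\left(q,g \right)} = q g^{2}$ ($E{\left(q,g \right)} = g q g + 0 = q g^{2} + 0 = q g^{2}$)
$\left(64 + E{\left(\frac{1}{-10 + 13},-2 \right)}\right)^{2} = \left(64 + \frac{\left(-2\right)^{2}}{-10 + 13}\right)^{2} = \left(64 + \frac{1}{3} \cdot 4\right)^{2} = \left(64 + \frac{4}{3}\right)^{2} = \left(\frac{196}{3}\right)^{2} = \frac{38416}{9}$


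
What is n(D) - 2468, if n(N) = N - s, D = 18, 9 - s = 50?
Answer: -2409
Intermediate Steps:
s = -41 (s = 9 - 1*50 = 9 - 50 = -41)
n(N) = 41 + N (n(N) = N - 1*(-41) = N + 41 = 41 + N)
n(D) - 2468 = (41 + 18) - 2468 = 59 - 2468 = -2409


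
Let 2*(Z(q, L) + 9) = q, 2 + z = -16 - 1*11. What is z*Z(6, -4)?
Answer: 174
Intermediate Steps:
z = -29 (z = -2 + (-16 - 1*11) = -2 + (-16 - 11) = -2 - 27 = -29)
Z(q, L) = -9 + q/2
z*Z(6, -4) = -29*(-9 + (½)*6) = -29*(-9 + 3) = -29*(-6) = 174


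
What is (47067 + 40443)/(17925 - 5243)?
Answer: 43755/6341 ≈ 6.9003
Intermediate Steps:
(47067 + 40443)/(17925 - 5243) = 87510/12682 = 87510*(1/12682) = 43755/6341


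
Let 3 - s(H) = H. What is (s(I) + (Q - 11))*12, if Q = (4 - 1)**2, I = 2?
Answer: -12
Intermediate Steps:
s(H) = 3 - H
Q = 9 (Q = 3**2 = 9)
(s(I) + (Q - 11))*12 = ((3 - 1*2) + (9 - 11))*12 = ((3 - 2) - 2)*12 = (1 - 2)*12 = -1*12 = -12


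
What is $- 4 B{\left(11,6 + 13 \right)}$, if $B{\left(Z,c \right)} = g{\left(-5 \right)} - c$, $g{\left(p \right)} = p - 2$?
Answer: $104$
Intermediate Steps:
$g{\left(p \right)} = -2 + p$
$B{\left(Z,c \right)} = -7 - c$ ($B{\left(Z,c \right)} = \left(-2 - 5\right) - c = -7 - c$)
$- 4 B{\left(11,6 + 13 \right)} = - 4 \left(-7 - \left(6 + 13\right)\right) = - 4 \left(-7 - 19\right) = \left(-4\right) \left(-26\right) = 104$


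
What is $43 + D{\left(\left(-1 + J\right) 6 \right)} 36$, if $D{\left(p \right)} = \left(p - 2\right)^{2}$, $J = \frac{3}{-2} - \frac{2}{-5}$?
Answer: $\frac{192919}{25} \approx 7716.8$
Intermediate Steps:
$J = - \frac{11}{10}$ ($J = 3 \left(- \frac{1}{2}\right) - - \frac{2}{5} = - \frac{3}{2} + \frac{2}{5} = - \frac{11}{10} \approx -1.1$)
$D{\left(p \right)} = \left(-2 + p\right)^{2}$
$43 + D{\left(\left(-1 + J\right) 6 \right)} 36 = 43 + \left(-2 + \left(-1 - \frac{11}{10}\right) 6\right)^{2} \cdot 36 = 43 + \left(-2 - \frac{63}{5}\right)^{2} \cdot 36 = 43 + \left(- \frac{73}{5}\right)^{2} \cdot 36 = 43 + \frac{5329}{25} \cdot 36 = 43 + \frac{191844}{25} = \frac{192919}{25}$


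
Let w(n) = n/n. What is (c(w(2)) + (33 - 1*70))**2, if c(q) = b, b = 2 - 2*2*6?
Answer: 3481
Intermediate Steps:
w(n) = 1
b = -22 (b = 2 - 4*6 = 2 - 1*24 = 2 - 24 = -22)
c(q) = -22
(c(w(2)) + (33 - 1*70))**2 = (-22 + (33 - 1*70))**2 = (-22 + (33 - 70))**2 = (-22 - 37)**2 = (-59)**2 = 3481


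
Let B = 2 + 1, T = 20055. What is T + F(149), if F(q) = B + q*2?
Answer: 20356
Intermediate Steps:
B = 3
F(q) = 3 + 2*q (F(q) = 3 + q*2 = 3 + 2*q)
T + F(149) = 20055 + (3 + 2*149) = 20055 + (3 + 298) = 20055 + 301 = 20356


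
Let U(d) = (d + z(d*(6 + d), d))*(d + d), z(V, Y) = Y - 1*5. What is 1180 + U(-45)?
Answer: 9730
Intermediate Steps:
z(V, Y) = -5 + Y (z(V, Y) = Y - 5 = -5 + Y)
U(d) = 2*d*(-5 + 2*d) (U(d) = (d + (-5 + d))*(d + d) = (-5 + 2*d)*(2*d) = 2*d*(-5 + 2*d))
1180 + U(-45) = 1180 + 2*(-45)*(-5 + 2*(-45)) = 1180 + 2*(-45)*(-5 - 90) = 1180 + 2*(-45)*(-95) = 1180 + 8550 = 9730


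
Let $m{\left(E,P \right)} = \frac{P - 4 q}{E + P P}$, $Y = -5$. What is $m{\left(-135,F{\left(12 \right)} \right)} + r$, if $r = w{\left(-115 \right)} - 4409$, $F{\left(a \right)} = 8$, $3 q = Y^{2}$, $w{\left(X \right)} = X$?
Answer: $- \frac{963536}{213} \approx -4523.6$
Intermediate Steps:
$q = \frac{25}{3}$ ($q = \frac{\left(-5\right)^{2}}{3} = \frac{1}{3} \cdot 25 = \frac{25}{3} \approx 8.3333$)
$r = -4524$ ($r = -115 - 4409 = -4524$)
$m{\left(E,P \right)} = \frac{- \frac{100}{3} + P}{E + P^{2}}$ ($m{\left(E,P \right)} = \frac{P - \frac{100}{3}}{E + P P} = \frac{P - \frac{100}{3}}{E + P^{2}} = \frac{- \frac{100}{3} + P}{E + P^{2}}$)
$m{\left(-135,F{\left(12 \right)} \right)} + r = \frac{- \frac{100}{3} + 8}{-135 + 8^{2}} - 4524 = \frac{1}{-135 + 64} \left(- \frac{76}{3}\right) - 4524 = \frac{1}{-71} \left(- \frac{76}{3}\right) - 4524 = \left(- \frac{1}{71}\right) \left(- \frac{76}{3}\right) - 4524 = \frac{76}{213} - 4524 = - \frac{963536}{213}$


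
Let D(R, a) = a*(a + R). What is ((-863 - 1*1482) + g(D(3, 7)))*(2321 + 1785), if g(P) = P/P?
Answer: -9624464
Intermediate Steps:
D(R, a) = a*(R + a)
g(P) = 1
((-863 - 1*1482) + g(D(3, 7)))*(2321 + 1785) = ((-863 - 1*1482) + 1)*(2321 + 1785) = ((-863 - 1482) + 1)*4106 = (-2345 + 1)*4106 = -2344*4106 = -9624464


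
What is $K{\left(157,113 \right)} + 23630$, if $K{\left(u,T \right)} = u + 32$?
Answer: $23819$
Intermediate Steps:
$K{\left(u,T \right)} = 32 + u$
$K{\left(157,113 \right)} + 23630 = \left(32 + 157\right) + 23630 = 189 + 23630 = 23819$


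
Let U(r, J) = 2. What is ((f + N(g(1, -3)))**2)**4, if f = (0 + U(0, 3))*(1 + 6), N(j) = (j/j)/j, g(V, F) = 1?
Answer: 2562890625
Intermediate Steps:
N(j) = 1/j
f = 14 (f = (0 + 2)*(1 + 6) = 2*7 = 14)
((f + N(g(1, -3)))**2)**4 = ((14 + 1/1)**2)**4 = ((14 + 1)**2)**4 = (15**2)**4 = 225**4 = 2562890625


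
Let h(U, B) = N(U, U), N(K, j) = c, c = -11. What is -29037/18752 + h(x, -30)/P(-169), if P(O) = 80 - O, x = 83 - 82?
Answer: -7436485/4669248 ≈ -1.5927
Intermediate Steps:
x = 1
N(K, j) = -11
h(U, B) = -11
-29037/18752 + h(x, -30)/P(-169) = -29037/18752 - 11/(80 - 1*(-169)) = -29037*1/18752 - 11/(80 + 169) = -29037/18752 - 11/249 = -7436485/4669248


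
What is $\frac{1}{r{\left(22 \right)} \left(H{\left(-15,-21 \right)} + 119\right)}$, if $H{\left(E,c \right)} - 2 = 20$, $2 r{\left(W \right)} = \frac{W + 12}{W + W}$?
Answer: $\frac{44}{2397} \approx 0.018356$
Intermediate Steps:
$r{\left(W \right)} = \frac{12 + W}{4 W}$ ($r{\left(W \right)} = \frac{\left(W + 12\right) \frac{1}{W + W}}{2} = \frac{\left(12 + W\right) \frac{1}{2 W}}{2} = \frac{\frac{1}{2} \frac{1}{W} \left(12 + W\right)}{2} = \frac{12 + W}{4 W}$)
$H{\left(E,c \right)} = 22$ ($H{\left(E,c \right)} = 2 + 20 = 22$)
$\frac{1}{r{\left(22 \right)} \left(H{\left(-15,-21 \right)} + 119\right)} = \frac{1}{\frac{12 + 22}{4 \cdot 22} \left(22 + 119\right)} = \frac{1}{\frac{1}{4} \cdot \frac{1}{22} \cdot 34 \cdot 141} = \frac{1}{\frac{17}{44} \cdot 141} = \frac{1}{\frac{2397}{44}} = \frac{44}{2397}$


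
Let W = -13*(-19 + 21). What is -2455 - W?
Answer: -2429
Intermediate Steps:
W = -26 (W = -13*2 = -26)
-2455 - W = -2455 - 1*(-26) = -2455 + 26 = -2429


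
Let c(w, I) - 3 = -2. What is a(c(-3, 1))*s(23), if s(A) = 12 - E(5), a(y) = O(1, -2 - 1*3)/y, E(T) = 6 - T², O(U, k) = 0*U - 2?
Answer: -62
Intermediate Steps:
c(w, I) = 1 (c(w, I) = 3 - 2 = 1)
O(U, k) = -2 (O(U, k) = 0 - 2 = -2)
a(y) = -2/y
s(A) = 31 (s(A) = 12 - (6 - 1*5²) = 12 - (6 - 1*25) = 12 - (6 - 25) = 12 - 1*(-19) = 12 + 19 = 31)
a(c(-3, 1))*s(23) = -2/1*31 = -2*1*31 = -2*31 = -62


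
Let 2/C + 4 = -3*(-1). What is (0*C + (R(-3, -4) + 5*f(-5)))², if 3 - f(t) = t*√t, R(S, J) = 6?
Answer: -2684 + 1050*I*√5 ≈ -2684.0 + 2347.9*I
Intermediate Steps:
f(t) = 3 - t^(3/2) (f(t) = 3 - t*√t = 3 - t^(3/2))
C = -2 (C = 2/(-4 - 3*(-1)) = 2/(-4 + 3) = 2/(-1) = 2*(-1) = -2)
(0*C + (R(-3, -4) + 5*f(-5)))² = (0*(-2) + (6 + 5*(3 - (-5)^(3/2))))² = (0 + (6 + 5*(3 - (-5)*I*√5)))² = (0 + (6 + 5*(3 + 5*I*√5)))² = (0 + (6 + (15 + 25*I*√5)))² = (0 + (21 + 25*I*√5))² = (21 + 25*I*√5)²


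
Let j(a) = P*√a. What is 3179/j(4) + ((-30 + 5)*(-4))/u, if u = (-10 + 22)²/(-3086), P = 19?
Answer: -352157/171 ≈ -2059.4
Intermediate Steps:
u = -72/1543 (u = 12²*(-1/3086) = 144*(-1/3086) = -72/1543 ≈ -0.046662)
j(a) = 19*√a
3179/j(4) + ((-30 + 5)*(-4))/u = 3179/((19*√4)) + ((-30 + 5)*(-4))/(-72/1543) = 3179/((19*2)) - 25*(-4)*(-1543/72) = 3179/38 + 100*(-1543/72) = 3179*(1/38) - 38575/18 = 3179/38 - 38575/18 = -352157/171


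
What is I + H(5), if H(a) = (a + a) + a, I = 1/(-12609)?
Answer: 189134/12609 ≈ 15.000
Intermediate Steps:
I = -1/12609 ≈ -7.9308e-5
H(a) = 3*a (H(a) = 2*a + a = 3*a)
I + H(5) = -1/12609 + 3*5 = -1/12609 + 15 = 189134/12609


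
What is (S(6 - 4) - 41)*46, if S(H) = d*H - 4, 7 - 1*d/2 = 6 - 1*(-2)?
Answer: -2254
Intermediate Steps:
d = -2 (d = 14 - 2*(6 - 1*(-2)) = 14 - 2*(6 + 2) = 14 - 2*8 = 14 - 16 = -2)
S(H) = -4 - 2*H (S(H) = -2*H - 4 = -4 - 2*H)
(S(6 - 4) - 41)*46 = ((-4 - 2*(6 - 4)) - 41)*46 = ((-4 - 2*2) - 41)*46 = ((-4 - 4) - 41)*46 = (-8 - 41)*46 = -49*46 = -2254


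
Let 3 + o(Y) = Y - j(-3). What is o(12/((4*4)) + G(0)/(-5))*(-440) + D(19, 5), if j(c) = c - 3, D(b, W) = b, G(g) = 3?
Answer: -1367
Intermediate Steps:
j(c) = -3 + c
o(Y) = 3 + Y (o(Y) = -3 + (Y - (-3 - 3)) = -3 + (Y - 1*(-6)) = -3 + (Y + 6) = -3 + (6 + Y) = 3 + Y)
o(12/((4*4)) + G(0)/(-5))*(-440) + D(19, 5) = (3 + (12/((4*4)) + 3/(-5)))*(-440) + 19 = (3 + (12/16 + 3*(-1/5)))*(-440) + 19 = (3 + (12*(1/16) - 3/5))*(-440) + 19 = (3 + (3/4 - 3/5))*(-440) + 19 = (3 + 3/20)*(-440) + 19 = (63/20)*(-440) + 19 = -1386 + 19 = -1367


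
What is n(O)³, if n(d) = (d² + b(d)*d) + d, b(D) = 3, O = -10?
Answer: 216000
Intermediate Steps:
n(d) = d² + 4*d (n(d) = (d² + 3*d) + d = d² + 4*d)
n(O)³ = (-10*(4 - 10))³ = (-10*(-6))³ = 60³ = 216000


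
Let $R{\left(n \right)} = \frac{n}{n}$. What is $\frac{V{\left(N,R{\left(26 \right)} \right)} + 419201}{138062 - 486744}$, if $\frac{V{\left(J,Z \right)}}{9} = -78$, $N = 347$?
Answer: $- \frac{418499}{348682} \approx -1.2002$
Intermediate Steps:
$R{\left(n \right)} = 1$
$V{\left(J,Z \right)} = -702$ ($V{\left(J,Z \right)} = 9 \left(-78\right) = -702$)
$\frac{V{\left(N,R{\left(26 \right)} \right)} + 419201}{138062 - 486744} = \frac{-702 + 419201}{138062 - 486744} = \frac{418499}{-348682} = 418499 \left(- \frac{1}{348682}\right) = - \frac{418499}{348682}$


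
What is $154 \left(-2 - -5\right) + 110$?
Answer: $572$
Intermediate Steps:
$154 \left(-2 - -5\right) + 110 = 154 \left(-2 + 5\right) + 110 = 154 \cdot 3 + 110 = 462 + 110 = 572$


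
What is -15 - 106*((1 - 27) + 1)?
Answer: 2635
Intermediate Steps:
-15 - 106*((1 - 27) + 1) = -15 - 106*(-26 + 1) = -15 - 106*(-25) = -15 + 2650 = 2635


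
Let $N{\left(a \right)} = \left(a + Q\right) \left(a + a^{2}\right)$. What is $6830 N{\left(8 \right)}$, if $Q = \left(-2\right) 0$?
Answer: $3934080$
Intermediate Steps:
$Q = 0$
$N{\left(a \right)} = a \left(a + a^{2}\right)$ ($N{\left(a \right)} = \left(a + 0\right) \left(a + a^{2}\right) = a \left(a + a^{2}\right)$)
$6830 N{\left(8 \right)} = 6830 \cdot 8^{2} \left(1 + 8\right) = 6830 \cdot 64 \cdot 9 = 6830 \cdot 576 = 3934080$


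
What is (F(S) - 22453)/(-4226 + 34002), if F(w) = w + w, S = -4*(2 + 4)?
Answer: -22501/29776 ≈ -0.75568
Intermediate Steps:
S = -24 (S = -4*6 = -24)
F(w) = 2*w
(F(S) - 22453)/(-4226 + 34002) = (2*(-24) - 22453)/(-4226 + 34002) = (-48 - 22453)/29776 = -22501*1/29776 = -22501/29776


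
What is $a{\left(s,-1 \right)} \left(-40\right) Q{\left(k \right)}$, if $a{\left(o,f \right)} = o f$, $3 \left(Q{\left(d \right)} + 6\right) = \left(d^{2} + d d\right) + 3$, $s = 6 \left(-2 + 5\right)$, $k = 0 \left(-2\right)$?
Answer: $-3600$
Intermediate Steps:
$k = 0$
$s = 18$ ($s = 6 \cdot 3 = 18$)
$Q{\left(d \right)} = -5 + \frac{2 d^{2}}{3}$ ($Q{\left(d \right)} = -6 + \frac{\left(d^{2} + d d\right) + 3}{3} = -6 + \frac{\left(d^{2} + d^{2}\right) + 3}{3} = -6 + \frac{2 d^{2} + 3}{3} = -6 + \frac{3 + 2 d^{2}}{3} = -6 + \left(1 + \frac{2 d^{2}}{3}\right) = -5 + \frac{2 d^{2}}{3}$)
$a{\left(o,f \right)} = f o$
$a{\left(s,-1 \right)} \left(-40\right) Q{\left(k \right)} = \left(-1\right) 18 \left(-40\right) \left(-5 + \frac{2 \cdot 0^{2}}{3}\right) = \left(-18\right) \left(-40\right) \left(-5 + \frac{2}{3} \cdot 0\right) = 720 \left(-5 + 0\right) = 720 \left(-5\right) = -3600$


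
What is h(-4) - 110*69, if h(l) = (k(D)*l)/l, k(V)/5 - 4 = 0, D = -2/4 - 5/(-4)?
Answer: -7570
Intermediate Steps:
D = ¾ (D = -2*¼ - 5*(-¼) = -½ + 5/4 = ¾ ≈ 0.75000)
k(V) = 20 (k(V) = 20 + 5*0 = 20 + 0 = 20)
h(l) = 20 (h(l) = (20*l)/l = 20)
h(-4) - 110*69 = 20 - 110*69 = 20 - 7590 = -7570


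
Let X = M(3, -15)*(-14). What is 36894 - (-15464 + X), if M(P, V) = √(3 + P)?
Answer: 52358 + 14*√6 ≈ 52392.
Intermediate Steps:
X = -14*√6 (X = √(3 + 3)*(-14) = √6*(-14) = -14*√6 ≈ -34.293)
36894 - (-15464 + X) = 36894 - (-15464 - 14*√6) = 36894 + (15464 + 14*√6) = 52358 + 14*√6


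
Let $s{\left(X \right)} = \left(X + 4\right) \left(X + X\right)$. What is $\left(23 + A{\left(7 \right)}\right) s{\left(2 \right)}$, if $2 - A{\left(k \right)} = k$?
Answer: $432$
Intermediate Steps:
$A{\left(k \right)} = 2 - k$
$s{\left(X \right)} = 2 X \left(4 + X\right)$ ($s{\left(X \right)} = \left(4 + X\right) 2 X = 2 X \left(4 + X\right)$)
$\left(23 + A{\left(7 \right)}\right) s{\left(2 \right)} = \left(23 + \left(2 - 7\right)\right) 2 \cdot 2 \left(4 + 2\right) = \left(23 + \left(2 - 7\right)\right) 2 \cdot 2 \cdot 6 = \left(23 - 5\right) 24 = 18 \cdot 24 = 432$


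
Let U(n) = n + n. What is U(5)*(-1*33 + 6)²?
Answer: 7290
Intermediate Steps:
U(n) = 2*n
U(5)*(-1*33 + 6)² = (2*5)*(-1*33 + 6)² = 10*(-33 + 6)² = 10*(-27)² = 10*729 = 7290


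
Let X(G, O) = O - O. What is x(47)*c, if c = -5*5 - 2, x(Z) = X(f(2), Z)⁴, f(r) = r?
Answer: 0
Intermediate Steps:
X(G, O) = 0
x(Z) = 0 (x(Z) = 0⁴ = 0)
c = -27 (c = -25 - 2 = -27)
x(47)*c = 0*(-27) = 0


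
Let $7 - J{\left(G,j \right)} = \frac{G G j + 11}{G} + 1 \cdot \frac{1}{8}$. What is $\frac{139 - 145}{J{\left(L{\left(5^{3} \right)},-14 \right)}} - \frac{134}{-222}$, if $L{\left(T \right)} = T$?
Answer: $\frac{117038729}{195003357} \approx 0.60019$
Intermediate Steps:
$J{\left(G,j \right)} = \frac{55}{8} - \frac{11 + j G^{2}}{G}$ ($J{\left(G,j \right)} = 7 - \left(\frac{G G j + 11}{G} + 1 \cdot \frac{1}{8}\right) = 7 - \left(\frac{G^{2} j + 11}{G} + 1 \cdot \frac{1}{8}\right) = 7 - \left(\frac{j G^{2} + 11}{G} + \frac{1}{8}\right) = 7 - \left(\frac{11 + j G^{2}}{G} + \frac{1}{8}\right) = 7 - \left(\frac{1}{8} + \frac{11 + j G^{2}}{G}\right) = \frac{55}{8} - \frac{11 + j G^{2}}{G}$)
$\frac{139 - 145}{J{\left(L{\left(5^{3} \right)},-14 \right)}} - \frac{134}{-222} = \frac{139 - 145}{\frac{55}{8} - \frac{11}{5^{3}} - 5^{3} \left(-14\right)} - \frac{134}{-222} = - \frac{6}{\frac{55}{8} - \frac{11}{125} - 125 \left(-14\right)} - - \frac{67}{111} = - \frac{6}{\frac{55}{8} - \frac{11}{125} + 1750} + \frac{67}{111} = - \frac{6}{\frac{1756787}{1000}} + \frac{67}{111} = \left(-6\right) \frac{1000}{1756787} + \frac{67}{111} = - \frac{6000}{1756787} + \frac{67}{111} = \frac{117038729}{195003357}$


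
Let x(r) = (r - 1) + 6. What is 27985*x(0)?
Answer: 139925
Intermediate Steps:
x(r) = 5 + r (x(r) = (-1 + r) + 6 = 5 + r)
27985*x(0) = 27985*(5 + 0) = 27985*5 = 139925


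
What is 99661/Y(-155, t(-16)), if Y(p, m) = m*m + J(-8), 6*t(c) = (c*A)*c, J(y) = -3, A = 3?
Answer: 99661/16381 ≈ 6.0839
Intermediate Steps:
t(c) = c²/2 (t(c) = ((c*3)*c)/6 = ((3*c)*c)/6 = (3*c²)/6 = c²/2)
Y(p, m) = -3 + m² (Y(p, m) = m*m - 3 = m² - 3 = -3 + m²)
99661/Y(-155, t(-16)) = 99661/(-3 + ((½)*(-16)²)²) = 99661/(-3 + ((½)*256)²) = 99661/(-3 + 128²) = 99661/(-3 + 16384) = 99661/16381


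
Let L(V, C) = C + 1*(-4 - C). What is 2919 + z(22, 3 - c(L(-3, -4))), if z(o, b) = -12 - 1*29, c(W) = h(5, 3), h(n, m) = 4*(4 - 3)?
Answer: 2878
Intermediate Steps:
h(n, m) = 4 (h(n, m) = 4*1 = 4)
L(V, C) = -4 (L(V, C) = C + (-4 - C) = -4)
c(W) = 4
z(o, b) = -41 (z(o, b) = -12 - 29 = -41)
2919 + z(22, 3 - c(L(-3, -4))) = 2919 - 41 = 2878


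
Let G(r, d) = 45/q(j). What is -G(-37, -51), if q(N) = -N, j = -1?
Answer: -45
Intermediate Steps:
G(r, d) = 45 (G(r, d) = 45/((-1*(-1))) = 45/1 = 45*1 = 45)
-G(-37, -51) = -1*45 = -45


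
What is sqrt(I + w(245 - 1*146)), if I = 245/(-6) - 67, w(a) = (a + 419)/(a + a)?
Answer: I*sqrt(458326)/66 ≈ 10.258*I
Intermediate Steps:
w(a) = (419 + a)/(2*a) (w(a) = (419 + a)/((2*a)) = (419 + a)*(1/(2*a)) = (419 + a)/(2*a))
I = -647/6 (I = -1/6*245 - 67 = -245/6 - 67 = -647/6 ≈ -107.83)
sqrt(I + w(245 - 1*146)) = sqrt(-647/6 + (419 + (245 - 1*146))/(2*(245 - 1*146))) = sqrt(-647/6 + (419 + (245 - 146))/(2*(245 - 146))) = sqrt(-647/6 + (1/2)*(419 + 99)/99) = sqrt(-647/6 + (1/2)*(1/99)*518) = sqrt(-647/6 + 259/99) = sqrt(-20833/198) = I*sqrt(458326)/66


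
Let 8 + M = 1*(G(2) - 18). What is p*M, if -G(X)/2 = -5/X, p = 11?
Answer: -231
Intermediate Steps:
G(X) = 10/X (G(X) = -(-10)/X = 10/X)
M = -21 (M = -8 + 1*(10/2 - 18) = -8 + 1*(10*(½) - 18) = -8 + 1*(5 - 18) = -8 + 1*(-13) = -8 - 13 = -21)
p*M = 11*(-21) = -231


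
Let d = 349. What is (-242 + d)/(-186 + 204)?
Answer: 107/18 ≈ 5.9444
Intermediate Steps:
(-242 + d)/(-186 + 204) = (-242 + 349)/(-186 + 204) = 107/18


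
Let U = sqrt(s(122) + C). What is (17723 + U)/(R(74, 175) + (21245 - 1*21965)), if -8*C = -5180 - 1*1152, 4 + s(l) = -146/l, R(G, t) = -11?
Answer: -17723/731 - sqrt(11703338)/89182 ≈ -24.283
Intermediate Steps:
s(l) = -4 - 146/l
C = 1583/2 (C = -(-5180 - 1*1152)/8 = -(-5180 - 1152)/8 = -1/8*(-6332) = 1583/2 ≈ 791.50)
U = sqrt(11703338)/122 (U = sqrt((-4 - 146/122) + 1583/2) = sqrt((-4 - 146*1/122) + 1583/2) = sqrt((-4 - 73/61) + 1583/2) = sqrt(-317/61 + 1583/2) = sqrt(95929/122) = sqrt(11703338)/122 ≈ 28.041)
(17723 + U)/(R(74, 175) + (21245 - 1*21965)) = (17723 + sqrt(11703338)/122)/(-11 + (21245 - 1*21965)) = (17723 + sqrt(11703338)/122)/(-11 + (21245 - 21965)) = (17723 + sqrt(11703338)/122)/(-11 - 720) = (17723 + sqrt(11703338)/122)/(-731) = (17723 + sqrt(11703338)/122)*(-1/731) = -17723/731 - sqrt(11703338)/89182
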